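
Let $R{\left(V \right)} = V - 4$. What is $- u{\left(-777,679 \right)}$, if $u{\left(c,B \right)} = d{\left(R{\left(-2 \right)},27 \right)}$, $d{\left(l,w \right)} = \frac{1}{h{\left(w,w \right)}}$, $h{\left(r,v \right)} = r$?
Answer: $- \frac{1}{27} \approx -0.037037$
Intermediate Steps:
$R{\left(V \right)} = -4 + V$
$d{\left(l,w \right)} = \frac{1}{w}$
$u{\left(c,B \right)} = \frac{1}{27}$
$- u{\left(-777,679 \right)} = \left(-1\right) \frac{1}{27} = - \frac{1}{27}$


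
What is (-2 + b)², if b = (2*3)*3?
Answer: 256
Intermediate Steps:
b = 18 (b = 6*3 = 18)
(-2 + b)² = (-2 + 18)² = 16² = 256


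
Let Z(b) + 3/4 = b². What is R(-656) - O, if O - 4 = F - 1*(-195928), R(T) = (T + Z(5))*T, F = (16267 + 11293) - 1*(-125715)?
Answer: 65221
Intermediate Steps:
Z(b) = -¾ + b²
F = 153275 (F = 27560 + 125715 = 153275)
R(T) = T*(97/4 + T) (R(T) = (T + (-¾ + 5²))*T = (T + (-¾ + 25))*T = (T + 97/4)*T = (97/4 + T)*T = T*(97/4 + T))
O = 349207 (O = 4 + (153275 - 1*(-195928)) = 4 + (153275 + 195928) = 4 + 349203 = 349207)
R(-656) - O = (¼)*(-656)*(97 + 4*(-656)) - 1*349207 = (¼)*(-656)*(97 - 2624) - 349207 = (¼)*(-656)*(-2527) - 349207 = 414428 - 349207 = 65221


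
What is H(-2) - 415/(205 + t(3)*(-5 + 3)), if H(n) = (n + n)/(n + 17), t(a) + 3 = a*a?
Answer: -6997/2895 ≈ -2.4169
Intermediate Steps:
t(a) = -3 + a² (t(a) = -3 + a*a = -3 + a²)
H(n) = 2*n/(17 + n) (H(n) = (2*n)/(17 + n) = 2*n/(17 + n))
H(-2) - 415/(205 + t(3)*(-5 + 3)) = 2*(-2)/(17 - 2) - 415/(205 + (-3 + 3²)*(-5 + 3)) = 2*(-2)/15 - 415/(205 + (-3 + 9)*(-2)) = 2*(-2)*(1/15) - 415/(205 + 6*(-2)) = -4/15 - 415/(205 - 12) = -4/15 - 415/193 = -6997/2895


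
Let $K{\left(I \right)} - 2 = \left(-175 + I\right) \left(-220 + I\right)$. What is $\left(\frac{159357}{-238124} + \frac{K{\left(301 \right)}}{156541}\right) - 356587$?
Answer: $- \frac{1208383620026423}{3388742644} \approx -3.5659 \cdot 10^{5}$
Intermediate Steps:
$K{\left(I \right)} = 2 + \left(-220 + I\right) \left(-175 + I\right)$ ($K{\left(I \right)} = 2 + \left(-175 + I\right) \left(-220 + I\right) = 2 + \left(-220 + I\right) \left(-175 + I\right)$)
$\left(\frac{159357}{-238124} + \frac{K{\left(301 \right)}}{156541}\right) - 356587 = \left(\frac{159357}{-238124} + \frac{38502 + 301^{2} - 118895}{156541}\right) - 356587 = \left(159357 \left(- \frac{1}{238124}\right) + \left(38502 + 90601 - 118895\right) \frac{1}{156541}\right) - 356587 = \left(- \frac{159357}{238124} + 10208 \cdot \frac{1}{156541}\right) - 356587 = \left(- \frac{159357}{238124} + \frac{928}{14231}\right) - 356587 = - \frac{2046830395}{3388742644} - 356587 = - \frac{1208383620026423}{3388742644}$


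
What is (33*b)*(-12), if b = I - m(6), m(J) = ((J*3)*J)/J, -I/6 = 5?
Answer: 19008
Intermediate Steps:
I = -30 (I = -6*5 = -30)
m(J) = 3*J (m(J) = ((3*J)*J)/J = (3*J²)/J = 3*J)
b = -48 (b = -30 - 3*6 = -30 - 1*18 = -30 - 18 = -48)
(33*b)*(-12) = (33*(-48))*(-12) = -1584*(-12) = 19008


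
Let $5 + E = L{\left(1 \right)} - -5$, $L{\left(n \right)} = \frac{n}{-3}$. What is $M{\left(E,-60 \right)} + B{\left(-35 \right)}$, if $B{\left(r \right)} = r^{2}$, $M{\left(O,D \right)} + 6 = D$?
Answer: $1159$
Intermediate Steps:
$L{\left(n \right)} = - \frac{n}{3}$ ($L{\left(n \right)} = n \left(- \frac{1}{3}\right) = - \frac{n}{3}$)
$E = - \frac{1}{3}$ ($E = -5 - - \frac{14}{3} = -5 + \left(- \frac{1}{3} + 5\right) = -5 + \frac{14}{3} = - \frac{1}{3} \approx -0.33333$)
$M{\left(O,D \right)} = -6 + D$
$M{\left(E,-60 \right)} + B{\left(-35 \right)} = \left(-6 - 60\right) + \left(-35\right)^{2} = -66 + 1225 = 1159$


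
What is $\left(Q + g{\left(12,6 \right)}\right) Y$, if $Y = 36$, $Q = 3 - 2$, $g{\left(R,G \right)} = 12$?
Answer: $468$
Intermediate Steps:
$Q = 1$ ($Q = 3 - 2 = 1$)
$\left(Q + g{\left(12,6 \right)}\right) Y = \left(1 + 12\right) 36 = 13 \cdot 36 = 468$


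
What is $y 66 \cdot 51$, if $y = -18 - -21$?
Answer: $10098$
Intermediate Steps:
$y = 3$ ($y = -18 + 21 = 3$)
$y 66 \cdot 51 = 3 \cdot 66 \cdot 51 = 198 \cdot 51 = 10098$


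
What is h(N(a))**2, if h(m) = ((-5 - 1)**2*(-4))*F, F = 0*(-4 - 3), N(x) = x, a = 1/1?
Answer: 0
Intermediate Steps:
a = 1
F = 0 (F = 0*(-7) = 0)
h(m) = 0 (h(m) = ((-5 - 1)**2*(-4))*0 = ((-6)**2*(-4))*0 = (36*(-4))*0 = -144*0 = 0)
h(N(a))**2 = 0**2 = 0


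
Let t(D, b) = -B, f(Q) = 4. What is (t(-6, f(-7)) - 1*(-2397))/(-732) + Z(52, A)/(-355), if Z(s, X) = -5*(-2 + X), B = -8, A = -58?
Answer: -214675/51972 ≈ -4.1306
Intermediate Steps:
t(D, b) = 8 (t(D, b) = -1*(-8) = 8)
Z(s, X) = 10 - 5*X
(t(-6, f(-7)) - 1*(-2397))/(-732) + Z(52, A)/(-355) = (8 - 1*(-2397))/(-732) + (10 - 5*(-58))/(-355) = (8 + 2397)*(-1/732) + (10 + 290)*(-1/355) = 2405*(-1/732) + 300*(-1/355) = -2405/732 - 60/71 = -214675/51972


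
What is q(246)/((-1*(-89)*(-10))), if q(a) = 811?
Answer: -811/890 ≈ -0.91124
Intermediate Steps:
q(246)/((-1*(-89)*(-10))) = 811/((-1*(-89)*(-10))) = 811/((89*(-10))) = 811/(-890) = 811*(-1/890) = -811/890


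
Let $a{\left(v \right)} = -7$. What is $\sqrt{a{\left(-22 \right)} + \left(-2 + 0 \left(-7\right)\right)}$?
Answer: $3 i \approx 3.0 i$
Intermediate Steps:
$\sqrt{a{\left(-22 \right)} + \left(-2 + 0 \left(-7\right)\right)} = \sqrt{-7 + \left(-2 + 0 \left(-7\right)\right)} = \sqrt{-7 + \left(-2 + 0\right)} = \sqrt{-7 - 2} = \sqrt{-9} = 3 i$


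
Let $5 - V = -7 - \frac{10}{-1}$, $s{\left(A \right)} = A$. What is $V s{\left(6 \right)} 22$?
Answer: $264$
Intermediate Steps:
$V = 2$ ($V = 5 - \left(-7 - \frac{10}{-1}\right) = 5 - \left(-7 - -10\right) = 5 - \left(-7 + 10\right) = 5 - 3 = 2$)
$V s{\left(6 \right)} 22 = 2 \cdot 6 \cdot 22 = 12 \cdot 22 = 264$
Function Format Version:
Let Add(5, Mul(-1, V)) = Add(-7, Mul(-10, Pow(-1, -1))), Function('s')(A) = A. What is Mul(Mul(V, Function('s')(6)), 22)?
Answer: 264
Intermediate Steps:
V = 2 (V = Add(5, Mul(-1, Add(-7, Mul(-10, Pow(-1, -1))))) = Add(5, Mul(-1, Add(-7, Mul(-10, -1)))) = Add(5, Mul(-1, Add(-7, 10))) = Add(5, Mul(-1, 3)) = Add(5, -3) = 2)
Mul(Mul(V, Function('s')(6)), 22) = Mul(Mul(2, 6), 22) = Mul(12, 22) = 264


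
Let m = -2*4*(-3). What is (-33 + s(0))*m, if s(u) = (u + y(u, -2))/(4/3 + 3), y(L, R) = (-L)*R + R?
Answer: -10440/13 ≈ -803.08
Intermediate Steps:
y(L, R) = R - L*R (y(L, R) = -L*R + R = R - L*R)
m = 24 (m = -8*(-3) = 24)
s(u) = -6/13 + 9*u/13 (s(u) = (u - 2*(1 - u))/(4/3 + 3) = (u + (-2 + 2*u))/(4*(⅓) + 3) = (-2 + 3*u)/(4/3 + 3) = (-2 + 3*u)/(13/3) = (-2 + 3*u)*(3/13) = -6/13 + 9*u/13)
(-33 + s(0))*m = (-33 + (-6/13 + (9/13)*0))*24 = (-33 + (-6/13 + 0))*24 = (-33 - 6/13)*24 = -435/13*24 = -10440/13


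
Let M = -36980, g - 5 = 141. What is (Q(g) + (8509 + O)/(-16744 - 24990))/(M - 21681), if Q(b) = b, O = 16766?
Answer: -6067889/2448158174 ≈ -0.0024786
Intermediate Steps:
g = 146 (g = 5 + 141 = 146)
(Q(g) + (8509 + O)/(-16744 - 24990))/(M - 21681) = (146 + (8509 + 16766)/(-16744 - 24990))/(-36980 - 21681) = (146 + 25275/(-41734))/(-58661) = (146 + 25275*(-1/41734))*(-1/58661) = (146 - 25275/41734)*(-1/58661) = (6067889/41734)*(-1/58661) = -6067889/2448158174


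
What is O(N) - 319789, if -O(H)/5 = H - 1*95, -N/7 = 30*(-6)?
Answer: -325614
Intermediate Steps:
N = 1260 (N = -210*(-6) = -7*(-180) = 1260)
O(H) = 475 - 5*H (O(H) = -5*(H - 1*95) = -5*(H - 95) = -5*(-95 + H) = 475 - 5*H)
O(N) - 319789 = (475 - 5*1260) - 319789 = (475 - 6300) - 319789 = -5825 - 319789 = -325614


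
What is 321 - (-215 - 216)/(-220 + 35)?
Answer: 58954/185 ≈ 318.67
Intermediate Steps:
321 - (-215 - 216)/(-220 + 35) = 321 - (-431)/(-185) = 321 - (-431)*(-1)/185 = 321 - 1*431/185 = 321 - 431/185 = 58954/185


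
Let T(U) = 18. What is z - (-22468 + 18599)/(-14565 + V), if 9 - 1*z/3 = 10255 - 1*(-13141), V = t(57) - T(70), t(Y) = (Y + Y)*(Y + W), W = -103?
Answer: -1391086016/19827 ≈ -70161.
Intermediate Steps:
t(Y) = 2*Y*(-103 + Y) (t(Y) = (Y + Y)*(Y - 103) = (2*Y)*(-103 + Y) = 2*Y*(-103 + Y))
V = -5262 (V = 2*57*(-103 + 57) - 1*18 = 2*57*(-46) - 18 = -5244 - 18 = -5262)
z = -70161 (z = 27 - 3*(10255 - 1*(-13141)) = 27 - 3*(10255 + 13141) = 27 - 3*23396 = 27 - 70188 = -70161)
z - (-22468 + 18599)/(-14565 + V) = -70161 - (-22468 + 18599)/(-14565 - 5262) = -70161 - (-3869)/(-19827) = -70161 - (-3869)*(-1)/19827 = -70161 - 1*3869/19827 = -70161 - 3869/19827 = -1391086016/19827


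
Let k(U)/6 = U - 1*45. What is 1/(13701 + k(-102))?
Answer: 1/12819 ≈ 7.8009e-5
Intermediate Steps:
k(U) = -270 + 6*U (k(U) = 6*(U - 1*45) = 6*(U - 45) = 6*(-45 + U) = -270 + 6*U)
1/(13701 + k(-102)) = 1/(13701 + (-270 + 6*(-102))) = 1/(13701 + (-270 - 612)) = 1/(13701 - 882) = 1/12819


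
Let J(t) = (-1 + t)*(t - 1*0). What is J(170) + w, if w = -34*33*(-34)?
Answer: 66878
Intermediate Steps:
w = 38148 (w = -1122*(-34) = 38148)
J(t) = t*(-1 + t) (J(t) = (-1 + t)*(t + 0) = (-1 + t)*t = t*(-1 + t))
J(170) + w = 170*(-1 + 170) + 38148 = 170*169 + 38148 = 28730 + 38148 = 66878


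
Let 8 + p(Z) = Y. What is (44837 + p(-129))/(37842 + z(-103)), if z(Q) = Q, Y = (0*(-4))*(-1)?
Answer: 44829/37739 ≈ 1.1879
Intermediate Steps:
Y = 0 (Y = 0*(-1) = 0)
p(Z) = -8 (p(Z) = -8 + 0 = -8)
(44837 + p(-129))/(37842 + z(-103)) = (44837 - 8)/(37842 - 103) = 44829/37739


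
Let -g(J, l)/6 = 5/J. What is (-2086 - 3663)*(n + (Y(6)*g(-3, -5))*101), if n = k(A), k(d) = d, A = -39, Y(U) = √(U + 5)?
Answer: 224211 - 5806490*√11 ≈ -1.9034e+7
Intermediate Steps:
Y(U) = √(5 + U)
g(J, l) = -30/J
n = -39
(-2086 - 3663)*(n + (Y(6)*g(-3, -5))*101) = (-2086 - 3663)*(-39 + (√(5 + 6)*(-30/(-3)))*101) = -5749*(-39 + (√11*(-30*(-⅓)))*101) = -5749*(-39 + (√11*10)*101) = -5749*(-39 + (10*√11)*101) = -5749*(-39 + 1010*√11) = 224211 - 5806490*√11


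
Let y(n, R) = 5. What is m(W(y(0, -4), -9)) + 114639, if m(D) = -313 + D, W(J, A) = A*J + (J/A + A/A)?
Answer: 1028533/9 ≈ 1.1428e+5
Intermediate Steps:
W(J, A) = 1 + A*J + J/A (W(J, A) = A*J + (J/A + 1) = A*J + (1 + J/A) = 1 + A*J + J/A)
m(W(y(0, -4), -9)) + 114639 = (-313 + (1 - 9*5 + 5/(-9))) + 114639 = (-313 + (1 - 45 + 5*(-1/9))) + 114639 = (-313 + (1 - 45 - 5/9)) + 114639 = (-313 - 401/9) + 114639 = -3218/9 + 114639 = 1028533/9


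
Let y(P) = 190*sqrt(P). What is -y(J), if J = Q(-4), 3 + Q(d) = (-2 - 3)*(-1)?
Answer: -190*sqrt(2) ≈ -268.70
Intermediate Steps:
Q(d) = 2 (Q(d) = -3 + (-2 - 3)*(-1) = -3 - 5*(-1) = -3 + 5 = 2)
J = 2
-y(J) = -190*sqrt(2)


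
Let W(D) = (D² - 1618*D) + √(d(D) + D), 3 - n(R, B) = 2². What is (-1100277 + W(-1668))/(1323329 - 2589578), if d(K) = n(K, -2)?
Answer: -1460257/422083 - I*√1669/1266249 ≈ -3.4596 - 3.2263e-5*I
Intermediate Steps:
n(R, B) = -1 (n(R, B) = 3 - 1*2² = 3 - 1*4 = 3 - 4 = -1)
d(K) = -1
W(D) = D² + √(-1 + D) - 1618*D (W(D) = (D² - 1618*D) + √(-1 + D) = D² + √(-1 + D) - 1618*D)
(-1100277 + W(-1668))/(1323329 - 2589578) = (-1100277 + ((-1668)² + √(-1 - 1668) - 1618*(-1668)))/(1323329 - 2589578) = (-1100277 + (2782224 + √(-1669) + 2698824))/(-1266249) = (-1100277 + (2782224 + I*√1669 + 2698824))*(-1/1266249) = (-1100277 + (5481048 + I*√1669))*(-1/1266249) = (4380771 + I*√1669)*(-1/1266249) = -1460257/422083 - I*√1669/1266249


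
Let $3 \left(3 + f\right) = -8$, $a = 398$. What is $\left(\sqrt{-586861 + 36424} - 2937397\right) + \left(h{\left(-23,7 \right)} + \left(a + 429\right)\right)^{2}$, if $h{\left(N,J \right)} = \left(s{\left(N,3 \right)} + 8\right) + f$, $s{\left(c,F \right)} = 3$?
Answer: $- \frac{20201564}{9} + i \sqrt{550437} \approx -2.2446 \cdot 10^{6} + 741.91 i$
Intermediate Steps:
$f = - \frac{17}{3}$ ($f = -3 + \frac{1}{3} \left(-8\right) = -3 - \frac{8}{3} = - \frac{17}{3} \approx -5.6667$)
$h{\left(N,J \right)} = \frac{16}{3}$ ($h{\left(N,J \right)} = \left(3 + 8\right) - \frac{17}{3} = 11 - \frac{17}{3} = \frac{16}{3}$)
$\left(\sqrt{-586861 + 36424} - 2937397\right) + \left(h{\left(-23,7 \right)} + \left(a + 429\right)\right)^{2} = \left(\sqrt{-586861 + 36424} - 2937397\right) + \left(\frac{16}{3} + \left(398 + 429\right)\right)^{2} = \left(\sqrt{-550437} - 2937397\right) + \left(\frac{16}{3} + 827\right)^{2} = \left(i \sqrt{550437} - 2937397\right) + \left(\frac{2497}{3}\right)^{2} = \left(-2937397 + i \sqrt{550437}\right) + \frac{6235009}{9} = - \frac{20201564}{9} + i \sqrt{550437}$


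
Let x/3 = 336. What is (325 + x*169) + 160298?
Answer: 330975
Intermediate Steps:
x = 1008 (x = 3*336 = 1008)
(325 + x*169) + 160298 = (325 + 1008*169) + 160298 = (325 + 170352) + 160298 = 170677 + 160298 = 330975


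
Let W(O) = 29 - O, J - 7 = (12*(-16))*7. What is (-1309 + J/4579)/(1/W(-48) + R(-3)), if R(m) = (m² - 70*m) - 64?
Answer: -28852131/3415934 ≈ -8.4463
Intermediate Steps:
J = -1337 (J = 7 + (12*(-16))*7 = 7 - 192*7 = 7 - 1344 = -1337)
R(m) = -64 + m² - 70*m
(-1309 + J/4579)/(1/W(-48) + R(-3)) = (-1309 - 1337/4579)/(1/(29 - 1*(-48)) + (-64 + (-3)² - 70*(-3))) = (-1309 - 1337*1/4579)/(1/(29 + 48) + (-64 + 9 + 210)) = (-1309 - 1337/4579)/(1/77 + 155) = -5995248/(4579*(1/77 + 155)) = -5995248/(4579*11936/77) = -5995248/4579*77/11936 = -28852131/3415934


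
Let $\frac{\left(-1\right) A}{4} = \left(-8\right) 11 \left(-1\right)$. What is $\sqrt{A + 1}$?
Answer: $3 i \sqrt{39} \approx 18.735 i$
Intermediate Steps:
$A = -352$ ($A = - 4 \left(-8\right) 11 \left(-1\right) = - 4 \left(\left(-88\right) \left(-1\right)\right) = \left(-4\right) 88 = -352$)
$\sqrt{A + 1} = \sqrt{-352 + 1} = \sqrt{-351} = 3 i \sqrt{39}$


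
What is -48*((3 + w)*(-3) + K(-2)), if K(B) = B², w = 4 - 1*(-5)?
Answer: 1536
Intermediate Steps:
w = 9 (w = 4 + 5 = 9)
-48*((3 + w)*(-3) + K(-2)) = -48*((3 + 9)*(-3) + (-2)²) = -48*(12*(-3) + 4) = -48*(-36 + 4) = -48*(-32) = 1536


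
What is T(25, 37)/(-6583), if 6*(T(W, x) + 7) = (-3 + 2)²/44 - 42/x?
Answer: 70187/64302744 ≈ 0.0010915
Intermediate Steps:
T(W, x) = -1847/264 - 7/x (T(W, x) = -7 + ((-3 + 2)²/44 - 42/x)/6 = -7 + ((-1)²*(1/44) - 42/x)/6 = -7 + (1*(1/44) - 42/x)/6 = -7 + (1/44 - 42/x)/6 = -7 + (1/264 - 7/x) = -1847/264 - 7/x)
T(25, 37)/(-6583) = (-1847/264 - 7/37)/(-6583) = (-1847/264 - 7*1/37)*(-1/6583) = (-1847/264 - 7/37)*(-1/6583) = -70187/9768*(-1/6583) = 70187/64302744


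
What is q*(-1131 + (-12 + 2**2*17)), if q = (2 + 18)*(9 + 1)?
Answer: -215000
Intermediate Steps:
q = 200 (q = 20*10 = 200)
q*(-1131 + (-12 + 2**2*17)) = 200*(-1131 + (-12 + 2**2*17)) = 200*(-1131 + (-12 + 4*17)) = 200*(-1131 + (-12 + 68)) = 200*(-1131 + 56) = 200*(-1075) = -215000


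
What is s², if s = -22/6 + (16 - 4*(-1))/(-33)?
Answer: 2209/121 ≈ 18.256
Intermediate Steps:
s = -47/11 (s = -22*⅙ + (16 + 4)*(-1/33) = -11/3 + 20*(-1/33) = -11/3 - 20/33 = -47/11 ≈ -4.2727)
s² = (-47/11)² = 2209/121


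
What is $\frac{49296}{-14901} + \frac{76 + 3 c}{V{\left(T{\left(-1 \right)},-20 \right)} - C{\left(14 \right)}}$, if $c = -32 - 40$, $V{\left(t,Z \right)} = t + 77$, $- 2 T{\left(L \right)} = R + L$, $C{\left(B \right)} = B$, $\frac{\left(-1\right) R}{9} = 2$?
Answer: $- \frac{754680}{144043} \approx -5.2393$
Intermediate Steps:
$R = -18$ ($R = \left(-9\right) 2 = -18$)
$T{\left(L \right)} = 9 - \frac{L}{2}$ ($T{\left(L \right)} = - \frac{-18 + L}{2} = 9 - \frac{L}{2}$)
$V{\left(t,Z \right)} = 77 + t$
$c = -72$
$\frac{49296}{-14901} + \frac{76 + 3 c}{V{\left(T{\left(-1 \right)},-20 \right)} - C{\left(14 \right)}} = \frac{49296}{-14901} + \frac{76 + 3 \left(-72\right)}{\left(77 + \left(9 - - \frac{1}{2}\right)\right) - 14} = 49296 \left(- \frac{1}{14901}\right) + \frac{76 - 216}{\left(77 + \left(9 + \frac{1}{2}\right)\right) - 14} = - \frac{16432}{4967} - \frac{140}{\left(77 + \frac{19}{2}\right) - 14} = - \frac{16432}{4967} - \frac{140}{\frac{173}{2} - 14} = - \frac{16432}{4967} - \frac{140}{\frac{145}{2}} = - \frac{16432}{4967} - \frac{56}{29} = - \frac{754680}{144043}$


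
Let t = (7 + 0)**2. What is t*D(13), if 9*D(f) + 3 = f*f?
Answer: 8134/9 ≈ 903.78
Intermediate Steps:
D(f) = -1/3 + f**2/9 (D(f) = -1/3 + (f*f)/9 = -1/3 + f**2/9)
t = 49 (t = 7**2 = 49)
t*D(13) = 49*(-1/3 + (1/9)*13**2) = 49*(-1/3 + (1/9)*169) = 49*(-1/3 + 169/9) = 49*(166/9) = 8134/9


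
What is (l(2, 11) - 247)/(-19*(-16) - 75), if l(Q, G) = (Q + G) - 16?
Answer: -250/229 ≈ -1.0917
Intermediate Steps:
l(Q, G) = -16 + G + Q (l(Q, G) = (G + Q) - 16 = -16 + G + Q)
(l(2, 11) - 247)/(-19*(-16) - 75) = ((-16 + 11 + 2) - 247)/(-19*(-16) - 75) = (-3 - 247)/(304 - 75) = -250/229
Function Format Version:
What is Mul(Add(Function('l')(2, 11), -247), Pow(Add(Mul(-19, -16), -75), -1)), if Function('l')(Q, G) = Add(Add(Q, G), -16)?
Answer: Rational(-250, 229) ≈ -1.0917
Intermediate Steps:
Function('l')(Q, G) = Add(-16, G, Q) (Function('l')(Q, G) = Add(Add(G, Q), -16) = Add(-16, G, Q))
Mul(Add(Function('l')(2, 11), -247), Pow(Add(Mul(-19, -16), -75), -1)) = Mul(Add(Add(-16, 11, 2), -247), Pow(Add(Mul(-19, -16), -75), -1)) = Mul(Add(-3, -247), Pow(Add(304, -75), -1)) = Mul(-250, Pow(229, -1)) = Mul(-250, Rational(1, 229)) = Rational(-250, 229)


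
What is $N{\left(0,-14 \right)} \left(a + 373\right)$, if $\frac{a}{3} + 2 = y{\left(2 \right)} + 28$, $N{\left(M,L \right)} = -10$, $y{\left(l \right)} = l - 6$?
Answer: $-4390$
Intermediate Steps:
$y{\left(l \right)} = -6 + l$
$a = 66$ ($a = -6 + 3 \left(\left(-6 + 2\right) + 28\right) = -6 + 3 \left(-4 + 28\right) = -6 + 3 \cdot 24 = -6 + 72 = 66$)
$N{\left(0,-14 \right)} \left(a + 373\right) = - 10 \left(66 + 373\right) = \left(-10\right) 439 = -4390$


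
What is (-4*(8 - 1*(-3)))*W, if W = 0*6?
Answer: 0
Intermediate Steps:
W = 0
(-4*(8 - 1*(-3)))*W = -4*(8 - 1*(-3))*0 = -4*(8 + 3)*0 = -4*11*0 = -44*0 = 0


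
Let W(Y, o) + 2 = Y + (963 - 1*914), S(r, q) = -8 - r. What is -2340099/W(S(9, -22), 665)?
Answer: -780033/10 ≈ -78003.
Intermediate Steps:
W(Y, o) = 47 + Y (W(Y, o) = -2 + (Y + (963 - 1*914)) = -2 + (Y + (963 - 914)) = -2 + (Y + 49) = -2 + (49 + Y) = 47 + Y)
-2340099/W(S(9, -22), 665) = -2340099/(47 + (-8 - 1*9)) = -2340099/(47 + (-8 - 9)) = -2340099/(47 - 17) = -2340099/30 = -2340099*1/30 = -780033/10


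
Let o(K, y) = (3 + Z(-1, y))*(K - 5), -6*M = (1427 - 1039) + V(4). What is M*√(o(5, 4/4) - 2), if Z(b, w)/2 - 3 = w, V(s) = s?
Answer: -196*I*√2/3 ≈ -92.395*I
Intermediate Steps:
Z(b, w) = 6 + 2*w
M = -196/3 (M = -((1427 - 1039) + 4)/6 = -(388 + 4)/6 = -⅙*392 = -196/3 ≈ -65.333)
o(K, y) = (-5 + K)*(9 + 2*y) (o(K, y) = (3 + (6 + 2*y))*(K - 5) = (9 + 2*y)*(-5 + K) = (-5 + K)*(9 + 2*y))
M*√(o(5, 4/4) - 2) = -196*√((-45 - 40/4 + 9*5 + 2*5*(4/4)) - 2)/3 = -196*√((-45 - 40/4 + 45 + 2*5*(4*(¼))) - 2)/3 = -196*√((-45 - 10*1 + 45 + 2*5*1) - 2)/3 = -196*√((-45 - 10 + 45 + 10) - 2)/3 = -196*√(0 - 2)/3 = -196*I*√2/3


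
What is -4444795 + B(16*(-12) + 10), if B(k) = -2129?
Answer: -4446924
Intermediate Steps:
-4444795 + B(16*(-12) + 10) = -4444795 - 2129 = -4446924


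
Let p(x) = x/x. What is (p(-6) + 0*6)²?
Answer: 1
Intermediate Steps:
p(x) = 1
(p(-6) + 0*6)² = (1 + 0*6)² = (1 + 0)² = 1² = 1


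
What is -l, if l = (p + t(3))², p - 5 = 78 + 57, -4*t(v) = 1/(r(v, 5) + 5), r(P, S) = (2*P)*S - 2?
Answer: -341473441/17424 ≈ -19598.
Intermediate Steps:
r(P, S) = -2 + 2*P*S (r(P, S) = 2*P*S - 2 = -2 + 2*P*S)
t(v) = -1/(4*(3 + 10*v)) (t(v) = -1/(4*((-2 + 2*v*5) + 5)) = -1/(4*((-2 + 10*v) + 5)) = -1/(4*(3 + 10*v)))
p = 140 (p = 5 + (78 + 57) = 5 + 135 = 140)
l = 341473441/17424 (l = (140 - 1/(12 + 40*3))² = (140 - 1/(12 + 120))² = (140 - 1/132)² = (18479/132)² = 341473441/17424 ≈ 19598.)
-l = -1*341473441/17424 = -341473441/17424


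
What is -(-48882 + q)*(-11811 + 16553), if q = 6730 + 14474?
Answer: 131249076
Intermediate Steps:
q = 21204
-(-48882 + q)*(-11811 + 16553) = -(-48882 + 21204)*(-11811 + 16553) = -(-27678)*4742 = -1*(-131249076) = 131249076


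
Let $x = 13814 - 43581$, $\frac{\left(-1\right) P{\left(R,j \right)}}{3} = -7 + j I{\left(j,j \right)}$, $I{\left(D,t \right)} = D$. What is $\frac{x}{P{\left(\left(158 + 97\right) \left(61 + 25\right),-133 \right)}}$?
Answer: $\frac{29767}{53046} \approx 0.56115$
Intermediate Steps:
$P{\left(R,j \right)} = 21 - 3 j^{2}$ ($P{\left(R,j \right)} = - 3 \left(-7 + j j\right) = - 3 \left(-7 + j^{2}\right) = 21 - 3 j^{2}$)
$x = -29767$ ($x = 13814 - 43581 = -29767$)
$\frac{x}{P{\left(\left(158 + 97\right) \left(61 + 25\right),-133 \right)}} = - \frac{29767}{21 - 3 \left(-133\right)^{2}} = - \frac{29767}{21 - 53067} = - \frac{29767}{-53046} = \left(-29767\right) \left(- \frac{1}{53046}\right) = \frac{29767}{53046}$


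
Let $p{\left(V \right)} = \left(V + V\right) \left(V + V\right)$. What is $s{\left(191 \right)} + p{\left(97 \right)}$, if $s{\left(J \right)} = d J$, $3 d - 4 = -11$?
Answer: $\frac{111571}{3} \approx 37190.0$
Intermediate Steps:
$d = - \frac{7}{3}$ ($d = \frac{4}{3} + \frac{1}{3} \left(-11\right) = \frac{4}{3} - \frac{11}{3} = - \frac{7}{3} \approx -2.3333$)
$s{\left(J \right)} = - \frac{7 J}{3}$
$p{\left(V \right)} = 4 V^{2}$ ($p{\left(V \right)} = 2 V 2 V = 4 V^{2}$)
$s{\left(191 \right)} + p{\left(97 \right)} = \left(- \frac{7}{3}\right) 191 + 4 \cdot 97^{2} = - \frac{1337}{3} + 4 \cdot 9409 = - \frac{1337}{3} + 37636 = \frac{111571}{3}$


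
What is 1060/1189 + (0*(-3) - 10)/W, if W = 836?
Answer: 437135/497002 ≈ 0.87954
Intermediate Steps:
1060/1189 + (0*(-3) - 10)/W = 1060/1189 + (0*(-3) - 10)/836 = 1060*(1/1189) + (0 - 10)*(1/836) = 1060/1189 - 10*1/836 = 1060/1189 - 5/418 = 437135/497002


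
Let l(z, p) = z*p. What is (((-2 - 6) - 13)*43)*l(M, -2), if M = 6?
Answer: 10836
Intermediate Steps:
l(z, p) = p*z
(((-2 - 6) - 13)*43)*l(M, -2) = (((-2 - 6) - 13)*43)*(-2*6) = ((-8 - 13)*43)*(-12) = -21*43*(-12) = -903*(-12) = 10836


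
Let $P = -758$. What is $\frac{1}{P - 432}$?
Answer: $- \frac{1}{1190} \approx -0.00084034$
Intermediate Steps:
$\frac{1}{P - 432} = \frac{1}{-758 - 432} = \frac{1}{-1190} = - \frac{1}{1190}$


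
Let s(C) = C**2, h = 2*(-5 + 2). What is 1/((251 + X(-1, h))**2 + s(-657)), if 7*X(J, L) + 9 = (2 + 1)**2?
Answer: 1/494650 ≈ 2.0216e-6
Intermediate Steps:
h = -6 (h = 2*(-3) = -6)
X(J, L) = 0 (X(J, L) = -9/7 + (2 + 1)**2/7 = -9/7 + (1/7)*3**2 = -9/7 + (1/7)*9 = -9/7 + 9/7 = 0)
1/((251 + X(-1, h))**2 + s(-657)) = 1/((251 + 0)**2 + (-657)**2) = 1/(251**2 + 431649) = 1/(63001 + 431649) = 1/494650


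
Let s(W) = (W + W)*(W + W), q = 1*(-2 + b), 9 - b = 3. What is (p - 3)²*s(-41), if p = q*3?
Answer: 544644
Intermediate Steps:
b = 6 (b = 9 - 1*3 = 9 - 3 = 6)
q = 4 (q = 1*(-2 + 6) = 1*4 = 4)
p = 12 (p = 4*3 = 12)
s(W) = 4*W² (s(W) = (2*W)*(2*W) = 4*W²)
(p - 3)²*s(-41) = (12 - 3)²*(4*(-41)²) = 9²*(4*1681) = 81*6724 = 544644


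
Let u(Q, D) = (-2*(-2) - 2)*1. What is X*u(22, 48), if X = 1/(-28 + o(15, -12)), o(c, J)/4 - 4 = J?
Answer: -1/30 ≈ -0.033333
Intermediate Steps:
u(Q, D) = 2 (u(Q, D) = (4 - 2)*1 = 2*1 = 2)
o(c, J) = 16 + 4*J
X = -1/60 (X = 1/(-28 + (16 + 4*(-12))) = 1/(-28 + (16 - 48)) = 1/(-28 - 32) = 1/(-60) = -1/60 ≈ -0.016667)
X*u(22, 48) = -1/60*2 = -1/30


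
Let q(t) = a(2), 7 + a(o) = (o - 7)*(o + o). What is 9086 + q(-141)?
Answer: 9059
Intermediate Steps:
a(o) = -7 + 2*o*(-7 + o) (a(o) = -7 + (o - 7)*(o + o) = -7 + (-7 + o)*(2*o) = -7 + 2*o*(-7 + o))
q(t) = -27 (q(t) = -7 - 14*2 + 2*2**2 = -7 - 28 + 2*4 = -7 - 28 + 8 = -27)
9086 + q(-141) = 9086 - 27 = 9059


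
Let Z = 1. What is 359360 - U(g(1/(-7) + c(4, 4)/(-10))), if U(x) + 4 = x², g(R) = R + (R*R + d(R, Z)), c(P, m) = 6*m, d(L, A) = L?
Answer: 539267743019/1500625 ≈ 3.5936e+5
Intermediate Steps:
g(R) = R² + 2*R (g(R) = R + (R*R + R) = R + (R² + R) = R + (R + R²) = R² + 2*R)
U(x) = -4 + x²
359360 - U(g(1/(-7) + c(4, 4)/(-10))) = 359360 - (-4 + ((1/(-7) + (6*4)/(-10))*(2 + (1/(-7) + (6*4)/(-10))))²) = 359360 - (-4 + ((1*(-⅐) + 24*(-⅒))*(2 + (1*(-⅐) + 24*(-⅒))))²) = 359360 - (-4 + ((-⅐ - 12/5)*(2 + (-⅐ - 12/5)))²) = 359360 - (-4 + (-89*(2 - 89/35)/35)²) = 359360 - (-4 + (-89/35*(-19/35))²) = 359360 - (-4 + (1691/1225)²) = 359360 - (-4 + 2859481/1500625) = 359360 - 1*(-3143019/1500625) = 359360 + 3143019/1500625 = 539267743019/1500625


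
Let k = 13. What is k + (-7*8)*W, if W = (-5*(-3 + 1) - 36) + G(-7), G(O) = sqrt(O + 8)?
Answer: 1413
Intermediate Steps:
G(O) = sqrt(8 + O)
W = -25 (W = (-5*(-3 + 1) - 36) + sqrt(8 - 7) = (-5*(-2) - 36) + sqrt(1) = (10 - 36) + 1 = -26 + 1 = -25)
k + (-7*8)*W = 13 - 7*8*(-25) = 13 - 56*(-25) = 13 + 1400 = 1413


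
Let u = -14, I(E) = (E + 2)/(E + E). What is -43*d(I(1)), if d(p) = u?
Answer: 602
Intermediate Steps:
I(E) = (2 + E)/(2*E) (I(E) = (2 + E)/((2*E)) = (2 + E)*(1/(2*E)) = (2 + E)/(2*E))
d(p) = -14
-43*d(I(1)) = -43*(-14) = 602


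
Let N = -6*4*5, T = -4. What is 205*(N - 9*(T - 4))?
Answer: -9840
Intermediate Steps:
N = -120 (N = -24*5 = -120)
205*(N - 9*(T - 4)) = 205*(-120 - 9*(-4 - 4)) = 205*(-120 - 9*(-8)) = 205*(-120 + 72) = 205*(-48) = -9840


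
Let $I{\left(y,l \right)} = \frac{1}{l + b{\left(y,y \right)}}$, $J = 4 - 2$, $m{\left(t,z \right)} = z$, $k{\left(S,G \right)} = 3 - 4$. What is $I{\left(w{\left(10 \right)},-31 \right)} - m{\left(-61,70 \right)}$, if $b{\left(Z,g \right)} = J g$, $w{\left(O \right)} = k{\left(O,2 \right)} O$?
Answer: $- \frac{3571}{51} \approx -70.02$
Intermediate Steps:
$k{\left(S,G \right)} = -1$
$w{\left(O \right)} = - O$
$J = 2$
$b{\left(Z,g \right)} = 2 g$
$I{\left(y,l \right)} = \frac{1}{l + 2 y}$
$I{\left(w{\left(10 \right)},-31 \right)} - m{\left(-61,70 \right)} = \frac{1}{-31 + 2 \left(\left(-1\right) 10\right)} - 70 = \frac{1}{-31 + 2 \left(-10\right)} - 70 = \frac{1}{-31 - 20} - 70 = \frac{1}{-51} - 70 = - \frac{1}{51} - 70 = - \frac{3571}{51}$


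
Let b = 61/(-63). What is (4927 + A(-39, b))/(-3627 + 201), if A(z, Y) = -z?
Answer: -2483/1713 ≈ -1.4495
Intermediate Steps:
b = -61/63 (b = 61*(-1/63) = -61/63 ≈ -0.96825)
(4927 + A(-39, b))/(-3627 + 201) = (4927 - 1*(-39))/(-3627 + 201) = (4927 + 39)/(-3426) = 4966*(-1/3426) = -2483/1713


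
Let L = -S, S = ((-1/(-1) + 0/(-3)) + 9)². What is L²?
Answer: 10000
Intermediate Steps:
S = 100 (S = ((-1*(-1) + 0*(-⅓)) + 9)² = ((1 + 0) + 9)² = (1 + 9)² = 10² = 100)
L = -100 (L = -1*100 = -100)
L² = (-100)² = 10000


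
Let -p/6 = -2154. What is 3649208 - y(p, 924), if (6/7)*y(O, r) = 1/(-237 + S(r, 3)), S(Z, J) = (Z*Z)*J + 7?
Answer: 56075875862297/15366588 ≈ 3.6492e+6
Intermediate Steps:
S(Z, J) = 7 + J*Z² (S(Z, J) = Z²*J + 7 = J*Z² + 7 = 7 + J*Z²)
p = 12924 (p = -6*(-2154) = 12924)
y(O, r) = 7/(6*(-230 + 3*r²)) (y(O, r) = 7/(6*(-237 + (7 + 3*r²))) = 7/(6*(-230 + 3*r²)))
3649208 - y(p, 924) = 3649208 - 7/(6*(-230 + 3*924²)) = 3649208 - 7/(6*(-230 + 3*853776)) = 3649208 - 7/(6*(-230 + 2561328)) = 3649208 - 7/(6*2561098) = 3649208 - 1*7/15366588 = 3649208 - 7/15366588 = 56075875862297/15366588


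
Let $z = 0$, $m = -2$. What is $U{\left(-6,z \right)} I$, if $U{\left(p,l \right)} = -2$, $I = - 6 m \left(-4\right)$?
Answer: $96$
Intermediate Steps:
$I = -48$ ($I = \left(-6\right) \left(-2\right) \left(-4\right) = 12 \left(-4\right) = -48$)
$U{\left(-6,z \right)} I = \left(-2\right) \left(-48\right) = 96$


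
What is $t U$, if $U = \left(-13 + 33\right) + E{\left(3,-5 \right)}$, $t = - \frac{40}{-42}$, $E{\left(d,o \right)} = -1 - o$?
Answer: $\frac{160}{7} \approx 22.857$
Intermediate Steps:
$t = \frac{20}{21}$ ($t = \left(-40\right) \left(- \frac{1}{42}\right) = \frac{20}{21} \approx 0.95238$)
$U = 24$ ($U = \left(-13 + 33\right) - -4 = 20 + \left(-1 + 5\right) = 20 + 4 = 24$)
$t U = \frac{20}{21} \cdot 24 = \frac{160}{7}$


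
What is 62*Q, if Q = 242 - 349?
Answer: -6634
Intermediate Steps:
Q = -107
62*Q = 62*(-107) = -6634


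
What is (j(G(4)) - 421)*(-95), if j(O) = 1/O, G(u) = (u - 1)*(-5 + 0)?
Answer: 120004/3 ≈ 40001.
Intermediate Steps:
G(u) = 5 - 5*u (G(u) = (-1 + u)*(-5) = 5 - 5*u)
(j(G(4)) - 421)*(-95) = (1/(5 - 5*4) - 421)*(-95) = (1/(5 - 20) - 421)*(-95) = (1/(-15) - 421)*(-95) = (-1/15 - 421)*(-95) = -6316/15*(-95) = 120004/3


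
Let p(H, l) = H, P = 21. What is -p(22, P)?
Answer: -22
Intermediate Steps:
-p(22, P) = -1*22 = -22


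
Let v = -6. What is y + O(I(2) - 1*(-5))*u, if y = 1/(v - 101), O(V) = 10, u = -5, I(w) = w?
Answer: -5351/107 ≈ -50.009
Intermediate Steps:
y = -1/107 (y = 1/(-6 - 101) = 1/(-107) = -1/107 ≈ -0.0093458)
y + O(I(2) - 1*(-5))*u = -1/107 + 10*(-5) = -1/107 - 50 = -5351/107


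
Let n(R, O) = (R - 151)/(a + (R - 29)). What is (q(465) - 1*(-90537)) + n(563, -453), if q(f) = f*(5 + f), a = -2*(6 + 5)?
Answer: 39563239/128 ≈ 3.0909e+5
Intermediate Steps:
a = -22 (a = -2*11 = -22)
n(R, O) = (-151 + R)/(-51 + R) (n(R, O) = (R - 151)/(-22 + (R - 29)) = (-151 + R)/(-22 + (-29 + R)) = (-151 + R)/(-51 + R))
(q(465) - 1*(-90537)) + n(563, -453) = (465*(5 + 465) - 1*(-90537)) + (-151 + 563)/(-51 + 563) = (465*470 + 90537) + 412/512 = (218550 + 90537) + (1/512)*412 = 309087 + 103/128 = 39563239/128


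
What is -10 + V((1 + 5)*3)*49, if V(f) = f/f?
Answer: 39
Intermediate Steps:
V(f) = 1
-10 + V((1 + 5)*3)*49 = -10 + 1*49 = -10 + 49 = 39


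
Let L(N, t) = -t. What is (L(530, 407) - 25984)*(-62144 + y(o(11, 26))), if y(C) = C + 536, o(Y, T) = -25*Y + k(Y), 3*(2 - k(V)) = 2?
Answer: 1633119065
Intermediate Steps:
k(V) = 4/3 (k(V) = 2 - 1/3*2 = 2 - 2/3 = 4/3)
o(Y, T) = 4/3 - 25*Y (o(Y, T) = -25*Y + 4/3 = 4/3 - 25*Y)
y(C) = 536 + C
(L(530, 407) - 25984)*(-62144 + y(o(11, 26))) = (-1*407 - 25984)*(-62144 + (536 + (4/3 - 25*11))) = (-407 - 25984)*(-62144 + (536 + (4/3 - 275))) = -26391*(-62144 + (536 - 821/3)) = -26391*(-62144 + 787/3) = -26391*(-185645/3) = 1633119065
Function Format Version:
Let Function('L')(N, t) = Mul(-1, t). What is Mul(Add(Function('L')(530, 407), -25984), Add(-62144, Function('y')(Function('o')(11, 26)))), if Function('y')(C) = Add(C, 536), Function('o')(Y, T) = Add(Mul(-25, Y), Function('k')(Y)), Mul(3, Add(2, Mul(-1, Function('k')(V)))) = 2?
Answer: 1633119065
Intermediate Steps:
Function('k')(V) = Rational(4, 3) (Function('k')(V) = Add(2, Mul(Rational(-1, 3), 2)) = Add(2, Rational(-2, 3)) = Rational(4, 3))
Function('o')(Y, T) = Add(Rational(4, 3), Mul(-25, Y)) (Function('o')(Y, T) = Add(Mul(-25, Y), Rational(4, 3)) = Add(Rational(4, 3), Mul(-25, Y)))
Function('y')(C) = Add(536, C)
Mul(Add(Function('L')(530, 407), -25984), Add(-62144, Function('y')(Function('o')(11, 26)))) = Mul(Add(Mul(-1, 407), -25984), Add(-62144, Add(536, Add(Rational(4, 3), Mul(-25, 11))))) = Mul(Add(-407, -25984), Add(-62144, Add(536, Add(Rational(4, 3), -275)))) = Mul(-26391, Add(-62144, Add(536, Rational(-821, 3)))) = Mul(-26391, Add(-62144, Rational(787, 3))) = Mul(-26391, Rational(-185645, 3)) = 1633119065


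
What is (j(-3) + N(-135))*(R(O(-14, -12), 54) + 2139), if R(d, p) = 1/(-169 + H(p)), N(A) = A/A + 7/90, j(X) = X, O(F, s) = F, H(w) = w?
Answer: -21277616/5175 ≈ -4111.6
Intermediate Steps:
N(A) = 97/90 (N(A) = 1 + 7*(1/90) = 1 + 7/90 = 97/90)
R(d, p) = 1/(-169 + p)
(j(-3) + N(-135))*(R(O(-14, -12), 54) + 2139) = (-3 + 97/90)*(1/(-169 + 54) + 2139) = -173*(1/(-115) + 2139)/90 = -173*(-1/115 + 2139)/90 = -173/90*245984/115 = -21277616/5175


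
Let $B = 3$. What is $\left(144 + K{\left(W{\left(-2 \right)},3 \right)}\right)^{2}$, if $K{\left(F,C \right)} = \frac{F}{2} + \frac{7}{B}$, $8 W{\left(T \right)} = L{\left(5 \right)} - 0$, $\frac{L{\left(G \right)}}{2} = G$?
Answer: $\frac{12439729}{576} \approx 21597.0$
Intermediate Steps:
$L{\left(G \right)} = 2 G$
$W{\left(T \right)} = \frac{5}{4}$ ($W{\left(T \right)} = \frac{2 \cdot 5 - 0}{8} = \frac{10 + 0}{8} = \frac{1}{8} \cdot 10 = \frac{5}{4}$)
$K{\left(F,C \right)} = \frac{7}{3} + \frac{F}{2}$ ($K{\left(F,C \right)} = \frac{F}{2} + \frac{7}{3} = \frac{7}{3} + \frac{F}{2}$)
$\left(144 + K{\left(W{\left(-2 \right)},3 \right)}\right)^{2} = \left(144 + \left(\frac{7}{3} + \frac{1}{2} \cdot \frac{5}{4}\right)\right)^{2} = \left(144 + \left(\frac{7}{3} + \frac{5}{8}\right)\right)^{2} = \left(144 + \frac{71}{24}\right)^{2} = \left(\frac{3527}{24}\right)^{2} = \frac{12439729}{576}$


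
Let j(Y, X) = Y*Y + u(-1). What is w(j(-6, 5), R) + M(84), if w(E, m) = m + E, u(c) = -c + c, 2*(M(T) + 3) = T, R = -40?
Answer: 35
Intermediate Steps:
M(T) = -3 + T/2
u(c) = 0
j(Y, X) = Y² (j(Y, X) = Y*Y + 0 = Y² + 0 = Y²)
w(E, m) = E + m
w(j(-6, 5), R) + M(84) = ((-6)² - 40) + (-3 + (½)*84) = (36 - 40) + (-3 + 42) = -4 + 39 = 35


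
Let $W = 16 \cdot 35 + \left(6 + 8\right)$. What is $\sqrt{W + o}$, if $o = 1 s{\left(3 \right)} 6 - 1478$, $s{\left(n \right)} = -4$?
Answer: $4 i \sqrt{58} \approx 30.463 i$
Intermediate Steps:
$W = 574$ ($W = 560 + 14 = 574$)
$o = -1502$ ($o = 1 \left(-4\right) 6 - 1478 = \left(-4\right) 6 - 1478 = -24 - 1478 = -1502$)
$\sqrt{W + o} = \sqrt{574 - 1502} = \sqrt{-928} = 4 i \sqrt{58}$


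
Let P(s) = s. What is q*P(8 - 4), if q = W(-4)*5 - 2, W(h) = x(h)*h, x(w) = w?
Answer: 312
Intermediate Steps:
W(h) = h² (W(h) = h*h = h²)
q = 78 (q = (-4)²*5 - 2 = 16*5 - 2 = 80 - 2 = 78)
q*P(8 - 4) = 78*(8 - 4) = 78*4 = 312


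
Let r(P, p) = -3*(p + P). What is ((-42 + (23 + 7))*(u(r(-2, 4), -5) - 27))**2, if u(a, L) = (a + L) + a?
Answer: 278784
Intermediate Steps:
r(P, p) = -3*P - 3*p (r(P, p) = -3*(P + p) = -3*P - 3*p)
u(a, L) = L + 2*a (u(a, L) = (L + a) + a = L + 2*a)
((-42 + (23 + 7))*(u(r(-2, 4), -5) - 27))**2 = ((-42 + (23 + 7))*((-5 + 2*(-3*(-2) - 3*4)) - 27))**2 = ((-42 + 30)*((-5 + 2*(6 - 12)) - 27))**2 = (-12*((-5 + 2*(-6)) - 27))**2 = (-12*((-5 - 12) - 27))**2 = (-12*(-17 - 27))**2 = (-12*(-44))**2 = 528**2 = 278784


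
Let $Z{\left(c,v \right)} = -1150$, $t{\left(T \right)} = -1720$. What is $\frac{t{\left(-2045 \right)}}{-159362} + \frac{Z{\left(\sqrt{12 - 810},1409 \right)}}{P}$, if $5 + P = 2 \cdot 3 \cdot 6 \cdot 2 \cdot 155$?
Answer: $- \frac{713390}{7729057} \approx -0.0923$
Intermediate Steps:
$P = 11155$ ($P = -5 + 2 \cdot 3 \cdot 6 \cdot 2 \cdot 155 = -5 + 2 \cdot 18 \cdot 2 \cdot 155 = -5 + 2 \cdot 36 \cdot 155 = -5 + 72 \cdot 155 = -5 + 11160 = 11155$)
$\frac{t{\left(-2045 \right)}}{-159362} + \frac{Z{\left(\sqrt{12 - 810},1409 \right)}}{P} = - \frac{1720}{-159362} - \frac{1150}{11155} = \left(-1720\right) \left(- \frac{1}{159362}\right) - \frac{10}{97} = \frac{860}{79681} - \frac{10}{97} = - \frac{713390}{7729057}$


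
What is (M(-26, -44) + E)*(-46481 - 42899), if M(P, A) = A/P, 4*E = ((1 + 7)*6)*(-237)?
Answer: 3302591000/13 ≈ 2.5405e+8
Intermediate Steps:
E = -2844 (E = (((1 + 7)*6)*(-237))/4 = ((8*6)*(-237))/4 = (48*(-237))/4 = (¼)*(-11376) = -2844)
(M(-26, -44) + E)*(-46481 - 42899) = (-44/(-26) - 2844)*(-46481 - 42899) = (-44*(-1/26) - 2844)*(-89380) = (22/13 - 2844)*(-89380) = -36950/13*(-89380) = 3302591000/13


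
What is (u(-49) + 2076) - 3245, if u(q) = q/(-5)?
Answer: -5796/5 ≈ -1159.2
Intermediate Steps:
u(q) = -q/5 (u(q) = q*(-1/5) = -q/5)
(u(-49) + 2076) - 3245 = (-1/5*(-49) + 2076) - 3245 = (49/5 + 2076) - 3245 = 10429/5 - 3245 = -5796/5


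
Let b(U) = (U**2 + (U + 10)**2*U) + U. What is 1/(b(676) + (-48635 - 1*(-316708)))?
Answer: 1/318848621 ≈ 3.1363e-9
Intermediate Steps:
b(U) = U + U**2 + U*(10 + U)**2 (b(U) = (U**2 + (10 + U)**2*U) + U = (U**2 + U*(10 + U)**2) + U = U + U**2 + U*(10 + U)**2)
1/(b(676) + (-48635 - 1*(-316708))) = 1/(676*(1 + 676 + (10 + 676)**2) + (-48635 - 1*(-316708))) = 1/(676*(1 + 676 + 686**2) + (-48635 + 316708)) = 1/(676*(1 + 676 + 470596) + 268073) = 1/(676*471273 + 268073) = 1/(318580548 + 268073) = 1/318848621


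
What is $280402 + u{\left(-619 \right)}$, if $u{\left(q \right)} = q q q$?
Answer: $-236896257$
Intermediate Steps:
$u{\left(q \right)} = q^{3}$ ($u{\left(q \right)} = q^{2} q = q^{3}$)
$280402 + u{\left(-619 \right)} = 280402 + \left(-619\right)^{3} = 280402 - 237176659 = -236896257$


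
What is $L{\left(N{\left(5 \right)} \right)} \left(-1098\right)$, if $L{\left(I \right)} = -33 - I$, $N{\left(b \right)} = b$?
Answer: $41724$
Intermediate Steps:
$L{\left(N{\left(5 \right)} \right)} \left(-1098\right) = \left(-33 - 5\right) \left(-1098\right) = \left(-38\right) \left(-1098\right) = 41724$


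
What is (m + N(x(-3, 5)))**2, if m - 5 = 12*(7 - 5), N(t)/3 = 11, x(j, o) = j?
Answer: 3844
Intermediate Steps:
N(t) = 33 (N(t) = 3*11 = 33)
m = 29 (m = 5 + 12*(7 - 5) = 5 + 12*2 = 5 + 24 = 29)
(m + N(x(-3, 5)))**2 = (29 + 33)**2 = 62**2 = 3844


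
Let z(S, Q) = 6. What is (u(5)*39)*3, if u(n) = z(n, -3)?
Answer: 702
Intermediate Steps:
u(n) = 6
(u(5)*39)*3 = (6*39)*3 = 234*3 = 702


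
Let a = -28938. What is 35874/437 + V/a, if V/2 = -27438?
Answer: 177017104/2107651 ≈ 83.988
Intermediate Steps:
V = -54876 (V = 2*(-27438) = -54876)
35874/437 + V/a = 35874/437 - 54876/(-28938) = 35874*(1/437) - 54876*(-1/28938) = 35874/437 + 9146/4823 = 177017104/2107651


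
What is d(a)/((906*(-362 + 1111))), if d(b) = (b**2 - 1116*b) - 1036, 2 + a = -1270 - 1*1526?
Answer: 1825056/113099 ≈ 16.137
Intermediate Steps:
a = -2798 (a = -2 + (-1270 - 1*1526) = -2 + (-1270 - 1526) = -2 - 2796 = -2798)
d(b) = -1036 + b**2 - 1116*b
d(a)/((906*(-362 + 1111))) = (-1036 + (-2798)**2 - 1116*(-2798))/((906*(-362 + 1111))) = (-1036 + 7828804 + 3122568)/((906*749)) = 10950336/678594 = 10950336*(1/678594) = 1825056/113099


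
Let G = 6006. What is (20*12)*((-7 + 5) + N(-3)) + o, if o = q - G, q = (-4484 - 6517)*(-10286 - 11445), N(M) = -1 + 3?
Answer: 239056725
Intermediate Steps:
N(M) = 2
q = 239062731 (q = -11001*(-21731) = 239062731)
o = 239056725 (o = 239062731 - 1*6006 = 239062731 - 6006 = 239056725)
(20*12)*((-7 + 5) + N(-3)) + o = (20*12)*((-7 + 5) + 2) + 239056725 = 240*(-2 + 2) + 239056725 = 240*0 + 239056725 = 0 + 239056725 = 239056725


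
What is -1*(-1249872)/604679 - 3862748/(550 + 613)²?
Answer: -645184476724/817870070351 ≈ -0.78886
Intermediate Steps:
-1*(-1249872)/604679 - 3862748/(550 + 613)² = 1249872*(1/604679) - 3862748/(1163²) = 1249872/604679 - 3862748/1352569 = -645184476724/817870070351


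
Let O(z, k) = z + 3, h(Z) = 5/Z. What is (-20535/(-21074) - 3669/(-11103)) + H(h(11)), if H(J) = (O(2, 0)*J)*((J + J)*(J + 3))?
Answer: 876411880747/103811177294 ≈ 8.4424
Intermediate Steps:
O(z, k) = 3 + z
H(J) = 10*J²*(3 + J) (H(J) = ((3 + 2)*J)*((J + J)*(J + 3)) = (5*J)*((2*J)*(3 + J)) = (5*J)*(2*J*(3 + J)) = 10*J²*(3 + J))
(-20535/(-21074) - 3669/(-11103)) + H(h(11)) = (-20535/(-21074) - 3669/(-11103)) + 10*(5/11)²*(3 + 5/11) = (-20535*(-1/21074) - 3669*(-1/11103)) + 10*(5*(1/11))²*(3 + 5*(1/11)) = (20535/21074 + 1223/3701) + 10*(5/11)²*(3 + 5/11) = 101773537/77994874 + 10*(25/121)*(38/11) = 101773537/77994874 + 9500/1331 = 876411880747/103811177294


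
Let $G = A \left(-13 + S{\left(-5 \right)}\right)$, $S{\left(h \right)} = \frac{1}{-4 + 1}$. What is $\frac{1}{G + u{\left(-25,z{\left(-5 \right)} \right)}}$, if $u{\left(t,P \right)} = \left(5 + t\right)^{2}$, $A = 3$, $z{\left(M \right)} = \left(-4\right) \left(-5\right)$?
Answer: $\frac{1}{360} \approx 0.0027778$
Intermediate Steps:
$z{\left(M \right)} = 20$
$S{\left(h \right)} = - \frac{1}{3}$ ($S{\left(h \right)} = \frac{1}{-3} = - \frac{1}{3}$)
$G = -40$ ($G = 3 \left(-13 - \frac{1}{3}\right) = 3 \left(- \frac{40}{3}\right) = -40$)
$\frac{1}{G + u{\left(-25,z{\left(-5 \right)} \right)}} = \frac{1}{-40 + \left(5 - 25\right)^{2}} = \frac{1}{-40 + \left(-20\right)^{2}} = \frac{1}{-40 + 400} = \frac{1}{360}$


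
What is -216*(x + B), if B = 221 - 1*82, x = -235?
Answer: 20736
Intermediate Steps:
B = 139 (B = 221 - 82 = 139)
-216*(x + B) = -216*(-235 + 139) = -216*(-96) = 20736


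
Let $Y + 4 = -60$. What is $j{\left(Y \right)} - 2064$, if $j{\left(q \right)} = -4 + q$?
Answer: $-2132$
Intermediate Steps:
$Y = -64$ ($Y = -4 - 60 = -64$)
$j{\left(Y \right)} - 2064 = \left(-4 - 64\right) - 2064 = -68 - 2064 = -2132$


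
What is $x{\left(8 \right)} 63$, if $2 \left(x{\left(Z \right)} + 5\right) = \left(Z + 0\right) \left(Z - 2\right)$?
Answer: $1197$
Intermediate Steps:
$x{\left(Z \right)} = -5 + \frac{Z \left(-2 + Z\right)}{2}$ ($x{\left(Z \right)} = -5 + \frac{\left(Z + 0\right) \left(Z - 2\right)}{2} = -5 + \frac{Z \left(-2 + Z\right)}{2}$)
$x{\left(8 \right)} 63 = \left(-5 + \frac{8^{2}}{2} - 8\right) 63 = \left(-5 + \frac{1}{2} \cdot 64 - 8\right) 63 = \left(-5 + 32 - 8\right) 63 = 19 \cdot 63 = 1197$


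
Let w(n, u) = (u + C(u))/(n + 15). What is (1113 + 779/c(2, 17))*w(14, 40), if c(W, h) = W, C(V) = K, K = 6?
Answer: 69115/29 ≈ 2383.3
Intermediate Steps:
C(V) = 6
w(n, u) = (6 + u)/(15 + n) (w(n, u) = (u + 6)/(n + 15) = (6 + u)/(15 + n))
(1113 + 779/c(2, 17))*w(14, 40) = (1113 + 779/2)*((6 + 40)/(15 + 14)) = (1113 + 779*(½))*(46/29) = (1113 + 779/2)*((1/29)*46) = (3005/2)*(46/29) = 69115/29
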